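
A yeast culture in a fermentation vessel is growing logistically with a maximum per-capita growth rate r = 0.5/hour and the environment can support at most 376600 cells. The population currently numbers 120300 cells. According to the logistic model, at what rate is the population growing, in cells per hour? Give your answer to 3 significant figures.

dN/dt = rN(1 − N/K) = 0.5 × 120300 × (1 − 120300/376600).
1 − 120300/376600 = 0.68056; dN/dt = 0.5 × 120300 × 0.68056 = 40936.

40900 cells per hour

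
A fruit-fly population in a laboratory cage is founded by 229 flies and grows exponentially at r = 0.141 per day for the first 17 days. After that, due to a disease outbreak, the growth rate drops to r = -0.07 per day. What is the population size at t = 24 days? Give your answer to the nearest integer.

1542 flies

Phase 1: N(17) = 229·e^(0.141×17) = 229·e^2.397 = 2516.75.
Phase 2 runs for 24 − 17 = 7 days at r = -0.07.
N(24) = 2516.75·e^(-0.07×7) = 2516.75·e^-0.49 = 1541.82.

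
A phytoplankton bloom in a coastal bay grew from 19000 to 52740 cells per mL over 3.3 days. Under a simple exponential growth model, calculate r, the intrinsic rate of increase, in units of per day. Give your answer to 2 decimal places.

From N(t) = N₀·e^(rt): e^(r·3.3) = 52740/19000 = 2.7758.
r·3.3 = ln(2.7758) = 1.0209, so r = 1.0209/3.3 = 0.30937.

0.31 per day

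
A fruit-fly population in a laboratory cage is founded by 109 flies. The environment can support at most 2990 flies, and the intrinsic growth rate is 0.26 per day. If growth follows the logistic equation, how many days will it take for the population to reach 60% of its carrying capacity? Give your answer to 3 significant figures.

A = (K − N₀)/N₀ = (2990 − 109)/109 = 26.431.
Solve 2990/(1 + 26.431·e^(−0.26t)) = 1794: 1 + 26.431·e^(−0.26t) = 1.6667, so e^(−0.26t) = 0.0252227.
−0.26·t = ln(0.0252227) = -3.68, so t = 3.68/0.26 = 14.154.

14.2 days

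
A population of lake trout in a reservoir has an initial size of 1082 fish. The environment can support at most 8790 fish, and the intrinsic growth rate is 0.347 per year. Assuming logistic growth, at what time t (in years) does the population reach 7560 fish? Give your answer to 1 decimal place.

A = (K − N₀)/N₀ = (8790 − 1082)/1082 = 7.1238.
Solve 8790/(1 + 7.1238·e^(−0.347t)) = 7560: 1 + 7.1238·e^(−0.347t) = 1.1627, so e^(−0.347t) = 0.0228386.
−0.347·t = ln(0.0228386) = -3.7793, so t = 3.7793/0.347 = 10.891.

10.9 years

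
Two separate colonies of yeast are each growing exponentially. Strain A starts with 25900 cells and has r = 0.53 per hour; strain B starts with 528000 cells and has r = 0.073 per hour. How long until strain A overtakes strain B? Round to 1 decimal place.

Set 25900·e^(0.53t) = 528000·e^(0.073t).
e^((0.53 − 0.073)t) = 528000/25900 → e^(0.457·t) = 20.386.
0.457·t = ln(20.386) = 3.0149, so t = 3.0149/0.457 = 6.5971.

6.6 hours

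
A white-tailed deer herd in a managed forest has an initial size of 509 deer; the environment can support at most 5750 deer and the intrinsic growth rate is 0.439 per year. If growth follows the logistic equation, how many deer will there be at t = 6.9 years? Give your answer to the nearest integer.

3839 deer

A = (K − N₀)/N₀ = (5750 − 509)/509 = 10.297.
N(t) = K/(1 + A·e^(−rt)) = 5750/(1 + 10.297×e^(−0.439×6.9)).
e^(−3.029) = 0.048359; denominator = 1 + 10.297×0.048359 = 1.4979.
N = 5750/1.4979 = 3838.61.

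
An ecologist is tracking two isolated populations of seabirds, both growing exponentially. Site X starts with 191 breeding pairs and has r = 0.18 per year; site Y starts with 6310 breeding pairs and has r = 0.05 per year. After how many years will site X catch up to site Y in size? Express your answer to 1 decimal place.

26.9 years

Set 191·e^(0.18t) = 6310·e^(0.05t).
e^((0.18 − 0.05)t) = 6310/191 → e^(0.13·t) = 33.037.
0.13·t = ln(33.037) = 3.4976, so t = 3.4976/0.13 = 26.905.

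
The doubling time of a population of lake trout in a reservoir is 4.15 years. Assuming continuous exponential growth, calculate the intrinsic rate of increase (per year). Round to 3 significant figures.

0.167 per year

r = ln(2)/t_d = 0.6931/4.15 = 0.16702.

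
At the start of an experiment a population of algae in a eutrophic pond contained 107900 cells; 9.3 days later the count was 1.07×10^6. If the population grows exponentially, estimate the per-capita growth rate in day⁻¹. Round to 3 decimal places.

0.247 per day

From N(t) = N₀·e^(rt): e^(r·9.3) = 1.07×10^6/107900 = 9.9166.
r·9.3 = ln(9.9166) = 2.2942, so r = 2.2942/9.3 = 0.24669.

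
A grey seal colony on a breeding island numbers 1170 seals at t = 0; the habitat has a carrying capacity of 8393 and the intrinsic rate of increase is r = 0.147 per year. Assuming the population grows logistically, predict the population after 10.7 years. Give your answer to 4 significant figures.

A = (K − N₀)/N₀ = (8393 − 1170)/1170 = 6.1735.
N(t) = K/(1 + A·e^(−rt)) = 8393/(1 + 6.1735×e^(−0.147×10.7)).
e^(−1.573) = 0.20744; denominator = 1 + 6.1735×0.20744 = 2.2806.
N = 8393/2.2806 = 3680.09.

3680 seals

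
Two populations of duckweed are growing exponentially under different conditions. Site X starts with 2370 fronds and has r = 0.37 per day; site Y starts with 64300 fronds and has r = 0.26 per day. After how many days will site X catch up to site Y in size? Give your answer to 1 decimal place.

Set 2370·e^(0.37t) = 64300·e^(0.26t).
e^((0.37 − 0.26)t) = 64300/2370 → e^(0.11·t) = 27.131.
0.11·t = ln(27.131) = 3.3007, so t = 3.3007/0.11 = 30.006.

30.0 days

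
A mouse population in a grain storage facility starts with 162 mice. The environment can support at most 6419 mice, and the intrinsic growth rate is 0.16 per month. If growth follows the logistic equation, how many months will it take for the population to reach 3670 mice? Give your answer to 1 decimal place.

24.6 months

A = (K − N₀)/N₀ = (6419 − 162)/162 = 38.623.
Solve 6419/(1 + 38.623·e^(−0.16t)) = 3670: 1 + 38.623·e^(−0.16t) = 1.749, so e^(−0.16t) = 0.0193936.
−0.16·t = ln(0.0193936) = -3.9428, so t = 3.9428/0.16 = 24.643.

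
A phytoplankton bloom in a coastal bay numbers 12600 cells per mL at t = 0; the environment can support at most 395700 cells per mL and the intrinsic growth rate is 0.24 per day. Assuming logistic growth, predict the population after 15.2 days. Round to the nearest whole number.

220835 cells per mL

A = (K − N₀)/N₀ = (395700 − 12600)/12600 = 30.405.
N(t) = K/(1 + A·e^(−rt)) = 395700/(1 + 30.405×e^(−0.24×15.2)).
e^(−3.648) = 0.026043; denominator = 1 + 30.405×0.026043 = 1.7918.
N = 395700/1.7918 = 220835.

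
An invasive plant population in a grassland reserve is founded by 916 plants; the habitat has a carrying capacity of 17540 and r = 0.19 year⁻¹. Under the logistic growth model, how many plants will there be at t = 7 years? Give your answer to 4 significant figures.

3024 plants

A = (K − N₀)/N₀ = (17540 − 916)/916 = 18.148.
N(t) = K/(1 + A·e^(−rt)) = 17540/(1 + 18.148×e^(−0.19×7)).
e^(−1.33) = 0.26448; denominator = 1 + 18.148×0.26448 = 5.7999.
N = 17540/5.7999 = 3024.21.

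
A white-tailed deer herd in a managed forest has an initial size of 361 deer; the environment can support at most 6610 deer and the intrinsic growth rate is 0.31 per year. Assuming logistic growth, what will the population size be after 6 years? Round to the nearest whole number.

A = (K − N₀)/N₀ = (6610 − 361)/361 = 17.31.
N(t) = K/(1 + A·e^(−rt)) = 6610/(1 + 17.31×e^(−0.31×6)).
e^(−1.86) = 0.15567; denominator = 1 + 17.31×0.15567 = 3.6947.
N = 6610/3.6947 = 1789.03.

1789 deer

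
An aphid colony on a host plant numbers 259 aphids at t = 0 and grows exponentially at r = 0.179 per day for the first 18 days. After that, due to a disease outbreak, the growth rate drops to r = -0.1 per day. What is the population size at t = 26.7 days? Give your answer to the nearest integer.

2721 aphids

Phase 1: N(18) = 259·e^(0.179×18) = 259·e^3.222 = 6495.26.
Phase 2 runs for 26.7 − 18 = 8.7 days at r = -0.1.
N(26.7) = 6495.26·e^(-0.1×8.7) = 6495.26·e^-0.87 = 2721.2.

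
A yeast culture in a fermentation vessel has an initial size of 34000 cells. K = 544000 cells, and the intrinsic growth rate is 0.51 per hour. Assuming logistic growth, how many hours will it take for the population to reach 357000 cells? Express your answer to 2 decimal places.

6.58 hours

A = (K − N₀)/N₀ = (544000 − 34000)/34000 = 15.
Solve 544000/(1 + 15·e^(−0.51t)) = 357000: 1 + 15·e^(−0.51t) = 1.5238, so e^(−0.51t) = 0.0349206.
−0.51·t = ln(0.0349206) = -3.3547, so t = 3.3547/0.51 = 6.5778.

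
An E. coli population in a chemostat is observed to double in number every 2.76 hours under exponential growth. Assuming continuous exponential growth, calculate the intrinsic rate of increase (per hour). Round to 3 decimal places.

0.251 per hour

r = ln(2)/t_d = 0.6931/2.76 = 0.25114.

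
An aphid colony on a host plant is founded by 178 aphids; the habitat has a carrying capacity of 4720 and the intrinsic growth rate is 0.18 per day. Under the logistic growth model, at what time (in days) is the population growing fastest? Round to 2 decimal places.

Logistic growth is fastest at N = K/2 = 2360.
A = (K − N₀)/N₀ = 25.517. Set K/(1 + A·e^(−rt)) = K/2 → A·e^(−rt) = 1.
e^(−0.18t) = 1/25.517 = 0.0391898, so t = ln(25.517)/0.18 = 3.2393/0.18 = 17.996.

18.00 days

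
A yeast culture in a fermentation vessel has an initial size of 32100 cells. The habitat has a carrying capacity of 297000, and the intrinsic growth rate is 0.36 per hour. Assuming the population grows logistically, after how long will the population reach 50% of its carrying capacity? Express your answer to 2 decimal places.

A = (K − N₀)/N₀ = (297000 − 32100)/32100 = 8.2523.
Solve 297000/(1 + 8.2523·e^(−0.36t)) = 148500: 1 + 8.2523·e^(−0.36t) = 2, so e^(−0.36t) = 0.121178.
−0.36·t = ln(0.121178) = -2.1105, so t = 2.1105/0.36 = 5.8625.

5.86 hours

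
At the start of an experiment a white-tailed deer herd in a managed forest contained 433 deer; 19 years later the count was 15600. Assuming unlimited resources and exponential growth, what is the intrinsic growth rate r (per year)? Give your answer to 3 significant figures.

From N(t) = N₀·e^(rt): e^(r·19) = 15600/433 = 36.028.
r·19 = ln(36.028) = 3.5843, so r = 3.5843/19 = 0.18865.

0.189 per year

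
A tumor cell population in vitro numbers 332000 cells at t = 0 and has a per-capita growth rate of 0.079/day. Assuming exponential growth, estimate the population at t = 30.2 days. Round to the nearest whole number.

N(t) = N₀·e^(rt) = 332000 × e^(0.079×30.2) = 332000 × e^2.386.
e^2.386 ≈ 10.868, so N ≈ 332000 × 10.868 = 3.608094×10^6.

3608094 cells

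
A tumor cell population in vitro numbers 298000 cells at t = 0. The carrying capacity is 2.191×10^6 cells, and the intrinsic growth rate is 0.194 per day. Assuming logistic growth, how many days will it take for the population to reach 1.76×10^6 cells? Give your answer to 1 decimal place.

A = (K − N₀)/N₀ = (2.191×10^6 − 298000)/298000 = 6.3523.
Solve 2.191×10^6/(1 + 6.3523·e^(−0.194t)) = 1.76×10^6: 1 + 6.3523·e^(−0.194t) = 1.2449, so e^(−0.194t) = 0.0385505.
−0.194·t = ln(0.0385505) = -3.2558, so t = 3.2558/0.194 = 16.782.

16.8 days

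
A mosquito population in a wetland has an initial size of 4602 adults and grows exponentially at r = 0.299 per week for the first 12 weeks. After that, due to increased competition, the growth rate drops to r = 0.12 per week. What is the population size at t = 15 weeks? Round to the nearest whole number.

238529 adults

Phase 1: N(12) = 4602·e^(0.299×12) = 4602·e^3.588 = 166416.
Phase 2 runs for 15 − 12 = 3 weeks at r = 0.12.
N(15) = 166416·e^(0.12×3) = 166416·e^0.36 = 238529.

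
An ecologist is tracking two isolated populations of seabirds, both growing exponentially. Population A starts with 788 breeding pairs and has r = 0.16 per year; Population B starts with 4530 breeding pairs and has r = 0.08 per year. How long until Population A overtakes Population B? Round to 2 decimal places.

21.86 years

Set 788·e^(0.16t) = 4530·e^(0.08t).
e^((0.16 − 0.08)t) = 4530/788 → e^(0.08·t) = 5.7487.
0.08·t = ln(5.7487) = 1.749, so t = 1.749/0.08 = 21.862.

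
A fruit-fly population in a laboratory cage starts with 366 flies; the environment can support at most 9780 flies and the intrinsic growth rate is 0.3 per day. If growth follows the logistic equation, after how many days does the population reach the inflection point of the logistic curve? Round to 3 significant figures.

10.8 days

Logistic growth is fastest at N = K/2 = 4890.
A = (K − N₀)/N₀ = 25.721. Set K/(1 + A·e^(−rt)) = K/2 → A·e^(−rt) = 1.
e^(−0.3t) = 1/25.721 = 0.0388783, so t = ln(25.721)/0.3 = 3.2473/0.3 = 10.824.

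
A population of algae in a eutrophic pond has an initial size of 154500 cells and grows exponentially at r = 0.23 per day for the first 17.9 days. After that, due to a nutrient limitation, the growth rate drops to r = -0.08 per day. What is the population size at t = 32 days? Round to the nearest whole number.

3069267 cells

Phase 1: N(17.9) = 154500·e^(0.23×17.9) = 154500·e^4.117 = 9.482413×10^6.
Phase 2 runs for 32 − 17.9 = 14.1 days at r = -0.08.
N(32) = 9.482413×10^6·e^(-0.08×14.1) = 9.482413×10^6·e^-1.128 = 3.069267×10^6.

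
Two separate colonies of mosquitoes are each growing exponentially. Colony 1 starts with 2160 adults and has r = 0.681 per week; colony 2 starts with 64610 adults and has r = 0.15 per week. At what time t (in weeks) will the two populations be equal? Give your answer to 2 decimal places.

6.40 weeks

Set 2160·e^(0.681t) = 64610·e^(0.15t).
e^((0.681 − 0.15)t) = 64610/2160 → e^(0.531·t) = 29.912.
0.531·t = ln(29.912) = 3.3983, so t = 3.3983/0.531 = 6.3997.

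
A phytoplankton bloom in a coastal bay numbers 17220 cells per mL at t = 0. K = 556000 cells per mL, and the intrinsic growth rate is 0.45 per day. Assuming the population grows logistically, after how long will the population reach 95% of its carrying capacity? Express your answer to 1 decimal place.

A = (K − N₀)/N₀ = (556000 − 17220)/17220 = 31.288.
Solve 556000/(1 + 31.288·e^(−0.45t)) = 528200: 1 + 31.288·e^(−0.45t) = 1.0526, so e^(−0.45t) = 0.00168216.
−0.45·t = ln(0.00168216) = -6.3877, so t = 6.3877/0.45 = 14.195.

14.2 days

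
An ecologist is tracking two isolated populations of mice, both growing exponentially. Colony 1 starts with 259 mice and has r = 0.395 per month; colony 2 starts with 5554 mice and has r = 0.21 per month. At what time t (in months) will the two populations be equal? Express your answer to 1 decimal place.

16.6 months

Set 259·e^(0.395t) = 5554·e^(0.21t).
e^((0.395 − 0.21)t) = 5554/259 → e^(0.185·t) = 21.444.
0.185·t = ln(21.444) = 3.0654, so t = 3.0654/0.185 = 16.57.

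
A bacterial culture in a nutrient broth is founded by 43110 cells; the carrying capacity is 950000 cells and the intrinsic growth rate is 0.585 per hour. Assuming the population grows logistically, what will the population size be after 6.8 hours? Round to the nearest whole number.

681556 cells

A = (K − N₀)/N₀ = (950000 − 43110)/43110 = 21.037.
N(t) = K/(1 + A·e^(−rt)) = 950000/(1 + 21.037×e^(−0.585×6.8)).
e^(−3.978) = 0.018723; denominator = 1 + 21.037×0.018723 = 1.3939.
N = 950000/1.3939 = 681556.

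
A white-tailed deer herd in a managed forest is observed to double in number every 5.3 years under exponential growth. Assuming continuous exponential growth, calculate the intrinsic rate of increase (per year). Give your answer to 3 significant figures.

r = ln(2)/t_d = 0.6931/5.3 = 0.13078.

0.131 per year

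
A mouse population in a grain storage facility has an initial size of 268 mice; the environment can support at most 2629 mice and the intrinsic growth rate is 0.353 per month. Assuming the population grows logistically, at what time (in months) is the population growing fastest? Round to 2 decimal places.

Logistic growth is fastest at N = K/2 = 1314.5.
A = (K − N₀)/N₀ = 8.8097. Set K/(1 + A·e^(−rt)) = K/2 → A·e^(−rt) = 1.
e^(−0.353t) = 1/8.8097 = 0.113511, so t = ln(8.8097)/0.353 = 2.1759/0.353 = 6.1639.

6.16 months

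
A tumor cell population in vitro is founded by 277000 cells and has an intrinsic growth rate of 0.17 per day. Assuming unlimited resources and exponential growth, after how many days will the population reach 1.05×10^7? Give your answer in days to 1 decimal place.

21.4 days

Set N₀·e^(rt) = 1.05×10^7: e^(0.17·t) = 1.05×10^7/277000 = 37.906.
0.17·t = ln(37.906) = 3.6351, so t = 3.6351/0.17 = 21.383.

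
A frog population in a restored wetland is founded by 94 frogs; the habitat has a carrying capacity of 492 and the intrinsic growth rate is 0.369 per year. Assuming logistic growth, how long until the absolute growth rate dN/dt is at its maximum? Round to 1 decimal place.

Logistic growth is fastest at N = K/2 = 246.
A = (K − N₀)/N₀ = 4.234. Set K/(1 + A·e^(−rt)) = K/2 → A·e^(−rt) = 1.
e^(−0.369t) = 1/4.234 = 0.236181, so t = ln(4.234)/0.369 = 1.4432/0.369 = 3.911.

3.9 years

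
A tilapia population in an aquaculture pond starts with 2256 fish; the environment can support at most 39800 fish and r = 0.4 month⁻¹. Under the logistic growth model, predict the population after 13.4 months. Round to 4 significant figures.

36910 fish

A = (K − N₀)/N₀ = (39800 − 2256)/2256 = 16.642.
N(t) = K/(1 + A·e^(−rt)) = 39800/(1 + 16.642×e^(−0.4×13.4)).
e^(−5.36) = 0.0047009; denominator = 1 + 16.642×0.0047009 = 1.0782.
N = 39800/1.0782 = 36912.3.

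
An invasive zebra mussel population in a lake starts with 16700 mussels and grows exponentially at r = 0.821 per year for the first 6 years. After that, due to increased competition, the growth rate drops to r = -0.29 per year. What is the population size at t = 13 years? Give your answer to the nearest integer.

302297 mussels

Phase 1: N(6) = 16700·e^(0.821×6) = 16700·e^4.926 = 2.301713×10^6.
Phase 2 runs for 13 − 6 = 7 years at r = -0.29.
N(13) = 2.301713×10^6·e^(-0.29×7) = 2.301713×10^6·e^-2.03 = 302297.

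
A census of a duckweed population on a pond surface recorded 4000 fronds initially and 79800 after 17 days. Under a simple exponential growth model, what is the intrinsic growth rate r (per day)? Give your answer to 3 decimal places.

0.176 per day

From N(t) = N₀·e^(rt): e^(r·17) = 79800/4000 = 19.95.
r·17 = ln(19.95) = 2.9932, so r = 2.9932/17 = 0.17607.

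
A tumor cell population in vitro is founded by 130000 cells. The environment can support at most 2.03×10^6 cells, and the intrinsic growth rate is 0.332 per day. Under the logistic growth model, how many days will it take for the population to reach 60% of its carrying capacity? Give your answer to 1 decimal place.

9.3 days

A = (K − N₀)/N₀ = (2.03×10^6 − 130000)/130000 = 14.615.
Solve 2.03×10^6/(1 + 14.615·e^(−0.332t)) = 1.218×10^6: 1 + 14.615·e^(−0.332t) = 1.6667, so e^(−0.332t) = 0.045614.
−0.332·t = ln(0.045614) = -3.0875, so t = 3.0875/0.332 = 9.2998.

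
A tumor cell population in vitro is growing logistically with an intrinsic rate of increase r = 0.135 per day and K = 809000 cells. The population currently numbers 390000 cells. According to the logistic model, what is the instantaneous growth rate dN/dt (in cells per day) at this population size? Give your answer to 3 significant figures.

dN/dt = rN(1 − N/K) = 0.135 × 390000 × (1 − 390000/809000).
1 − 390000/809000 = 0.51792; dN/dt = 0.135 × 390000 × 0.51792 = 27269.

27300 cells per day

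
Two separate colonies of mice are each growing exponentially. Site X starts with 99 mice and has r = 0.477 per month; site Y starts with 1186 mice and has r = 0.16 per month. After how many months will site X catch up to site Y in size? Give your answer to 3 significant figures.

Set 99·e^(0.477t) = 1186·e^(0.16t).
e^((0.477 − 0.16)t) = 1186/99 → e^(0.317·t) = 11.98.
0.317·t = ln(11.98) = 2.4832, so t = 2.4832/0.317 = 7.8335.

7.83 months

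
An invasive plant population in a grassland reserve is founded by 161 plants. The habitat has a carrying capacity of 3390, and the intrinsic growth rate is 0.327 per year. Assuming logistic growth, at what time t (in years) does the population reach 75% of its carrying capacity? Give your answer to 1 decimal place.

12.5 years

A = (K − N₀)/N₀ = (3390 − 161)/161 = 20.056.
Solve 3390/(1 + 20.056·e^(−0.327t)) = 2542.5: 1 + 20.056·e^(−0.327t) = 1.3333, so e^(−0.327t) = 0.0166202.
−0.327·t = ln(0.0166202) = -4.0971, so t = 4.0971/0.327 = 12.529.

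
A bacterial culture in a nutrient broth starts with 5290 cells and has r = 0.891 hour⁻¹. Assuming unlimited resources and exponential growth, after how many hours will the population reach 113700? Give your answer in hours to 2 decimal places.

3.44 hours

Set N₀·e^(rt) = 113700: e^(0.891·t) = 113700/5290 = 21.493.
0.891·t = ln(21.493) = 3.0677, so t = 3.0677/0.891 = 3.443.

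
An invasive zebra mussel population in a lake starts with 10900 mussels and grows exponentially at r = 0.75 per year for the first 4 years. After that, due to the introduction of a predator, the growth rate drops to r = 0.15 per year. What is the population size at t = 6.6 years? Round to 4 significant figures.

Phase 1: N(4) = 10900·e^(0.75×4) = 10900·e^3 = 218932.
Phase 2 runs for 6.6 − 4 = 2.6 years at r = 0.15.
N(6.6) = 218932·e^(0.15×2.6) = 218932·e^0.39 = 323359.

323400 mussels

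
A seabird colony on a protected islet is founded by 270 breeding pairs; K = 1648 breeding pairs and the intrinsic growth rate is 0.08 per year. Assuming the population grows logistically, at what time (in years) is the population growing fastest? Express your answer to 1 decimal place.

Logistic growth is fastest at N = K/2 = 824.
A = (K − N₀)/N₀ = 5.1037. Set K/(1 + A·e^(−rt)) = K/2 → A·e^(−rt) = 1.
e^(−0.08t) = 1/5.1037 = 0.195936, so t = ln(5.1037)/0.08 = 1.63/0.08 = 20.375.

20.4 years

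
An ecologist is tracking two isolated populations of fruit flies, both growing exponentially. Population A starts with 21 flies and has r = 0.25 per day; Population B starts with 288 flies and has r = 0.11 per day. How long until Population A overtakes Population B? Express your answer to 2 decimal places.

18.70 days

Set 21·e^(0.25t) = 288·e^(0.11t).
e^((0.25 − 0.11)t) = 288/21 → e^(0.14·t) = 13.714.
0.14·t = ln(13.714) = 2.6184, so t = 2.6184/0.14 = 18.703.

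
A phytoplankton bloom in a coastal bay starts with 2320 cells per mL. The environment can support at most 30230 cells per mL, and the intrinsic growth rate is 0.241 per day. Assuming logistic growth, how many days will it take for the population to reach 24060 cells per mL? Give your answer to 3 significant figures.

A = (K − N₀)/N₀ = (30230 − 2320)/2320 = 12.03.
Solve 30230/(1 + 12.03·e^(−0.241t)) = 24060: 1 + 12.03·e^(−0.241t) = 1.2564, so e^(−0.241t) = 0.0213166.
−0.241·t = ln(0.0213166) = -3.8483, so t = 3.8483/0.241 = 15.968.

16.0 days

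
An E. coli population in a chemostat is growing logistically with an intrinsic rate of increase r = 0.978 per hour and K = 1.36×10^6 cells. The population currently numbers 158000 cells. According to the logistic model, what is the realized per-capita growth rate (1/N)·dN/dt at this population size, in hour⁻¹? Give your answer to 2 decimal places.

0.86 per hour

(1/N)·dN/dt = r(1 − N/K) = 0.978 × (1 − 158000/1.36×10^6).
= 0.978 × 0.88382 = 0.86438.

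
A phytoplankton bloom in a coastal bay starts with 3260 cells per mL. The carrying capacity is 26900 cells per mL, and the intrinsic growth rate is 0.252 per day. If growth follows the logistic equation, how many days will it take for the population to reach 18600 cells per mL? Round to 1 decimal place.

A = (K − N₀)/N₀ = (26900 − 3260)/3260 = 7.2515.
Solve 26900/(1 + 7.2515·e^(−0.252t)) = 18600: 1 + 7.2515·e^(−0.252t) = 1.4462, so e^(−0.252t) = 0.0615369.
−0.252·t = ln(0.0615369) = -2.7881, so t = 2.7881/0.252 = 11.064.

11.1 days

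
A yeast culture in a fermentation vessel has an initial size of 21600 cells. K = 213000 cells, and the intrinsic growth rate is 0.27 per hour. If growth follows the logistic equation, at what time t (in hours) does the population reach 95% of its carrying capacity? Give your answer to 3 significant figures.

A = (K − N₀)/N₀ = (213000 − 21600)/21600 = 8.8611.
Solve 213000/(1 + 8.8611·e^(−0.27t)) = 202350: 1 + 8.8611·e^(−0.27t) = 1.0526, so e^(−0.27t) = 0.00593961.
−0.27·t = ln(0.00593961) = -5.1261, so t = 5.1261/0.27 = 18.986.

19.0 hours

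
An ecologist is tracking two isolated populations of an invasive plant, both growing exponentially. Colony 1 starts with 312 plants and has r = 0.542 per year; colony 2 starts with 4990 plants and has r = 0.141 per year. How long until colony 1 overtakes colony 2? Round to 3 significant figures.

Set 312·e^(0.542t) = 4990·e^(0.141t).
e^((0.542 − 0.141)t) = 4990/312 → e^(0.401·t) = 15.994.
0.401·t = ln(15.994) = 2.7722, so t = 2.7722/0.401 = 6.9132.

6.91 years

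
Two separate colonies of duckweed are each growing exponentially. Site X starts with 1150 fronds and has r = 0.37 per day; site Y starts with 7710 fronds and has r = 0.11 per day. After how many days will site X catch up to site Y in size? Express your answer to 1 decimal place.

Set 1150·e^(0.37t) = 7710·e^(0.11t).
e^((0.37 − 0.11)t) = 7710/1150 → e^(0.26·t) = 6.7043.
0.26·t = ln(6.7043) = 1.9028, so t = 1.9028/0.26 = 7.3183.

7.3 days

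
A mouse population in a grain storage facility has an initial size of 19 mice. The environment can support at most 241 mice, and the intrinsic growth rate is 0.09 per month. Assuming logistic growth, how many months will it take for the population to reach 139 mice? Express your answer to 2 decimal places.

A = (K − N₀)/N₀ = (241 − 19)/19 = 11.684.
Solve 241/(1 + 11.684·e^(−0.09t)) = 139: 1 + 11.684·e^(−0.09t) = 1.7338, so e^(−0.09t) = 0.0628038.
−0.09·t = ln(0.0628038) = -2.7677, so t = 2.7677/0.09 = 30.753.

30.75 months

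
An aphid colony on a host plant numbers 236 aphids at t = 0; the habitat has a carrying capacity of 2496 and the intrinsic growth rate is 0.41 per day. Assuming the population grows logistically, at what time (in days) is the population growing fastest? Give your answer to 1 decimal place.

Logistic growth is fastest at N = K/2 = 1248.
A = (K − N₀)/N₀ = 9.5763. Set K/(1 + A·e^(−rt)) = K/2 → A·e^(−rt) = 1.
e^(−0.41t) = 1/9.5763 = 0.104425, so t = ln(9.5763)/0.41 = 2.2593/0.41 = 5.5105.

5.5 days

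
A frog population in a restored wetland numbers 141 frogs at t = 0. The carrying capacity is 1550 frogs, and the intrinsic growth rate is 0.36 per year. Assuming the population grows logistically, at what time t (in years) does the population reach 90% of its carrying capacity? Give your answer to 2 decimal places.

12.50 years

A = (K − N₀)/N₀ = (1550 − 141)/141 = 9.9929.
Solve 1550/(1 + 9.9929·e^(−0.36t)) = 1395: 1 + 9.9929·e^(−0.36t) = 1.1111, so e^(−0.36t) = 0.011119.
−0.36·t = ln(0.011119) = -4.4991, so t = 4.4991/0.36 = 12.498.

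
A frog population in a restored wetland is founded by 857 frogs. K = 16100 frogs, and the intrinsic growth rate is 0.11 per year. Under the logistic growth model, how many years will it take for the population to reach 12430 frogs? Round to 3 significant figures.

A = (K − N₀)/N₀ = (16100 − 857)/857 = 17.786.
Solve 16100/(1 + 17.786·e^(−0.11t)) = 12430: 1 + 17.786·e^(−0.11t) = 1.2953, so e^(−0.11t) = 0.0165999.
−0.11·t = ln(0.0165999) = -4.0984, so t = 4.0984/0.11 = 37.258.

37.3 years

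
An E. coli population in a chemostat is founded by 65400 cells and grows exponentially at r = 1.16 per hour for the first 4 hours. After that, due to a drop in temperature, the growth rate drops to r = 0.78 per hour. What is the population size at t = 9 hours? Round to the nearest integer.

Phase 1: N(4) = 65400·e^(1.16×4) = 65400·e^4.64 = 6.7718×10^6.
Phase 2 runs for 9 − 4 = 5 hours at r = 0.78.
N(9) = 6.7718×10^6·e^(0.78×5) = 6.7718×10^6·e^3.9 = 3.345435×10^8.

334543521 cells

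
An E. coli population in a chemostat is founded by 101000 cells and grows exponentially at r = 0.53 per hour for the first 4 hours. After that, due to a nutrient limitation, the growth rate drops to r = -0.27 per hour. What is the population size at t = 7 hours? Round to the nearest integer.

374324 cells

Phase 1: N(4) = 101000·e^(0.53×4) = 101000·e^2.12 = 841445.
Phase 2 runs for 7 − 4 = 3 hours at r = -0.27.
N(7) = 841445·e^(-0.27×3) = 841445·e^-0.81 = 374324.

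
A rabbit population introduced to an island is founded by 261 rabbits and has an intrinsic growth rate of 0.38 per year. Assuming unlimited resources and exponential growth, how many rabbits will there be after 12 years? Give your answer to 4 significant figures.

N(t) = N₀·e^(rt) = 261 × e^(0.38×12) = 261 × e^4.56.
e^4.56 ≈ 95.583, so N ≈ 261 × 95.583 = 24947.3.

24950 rabbits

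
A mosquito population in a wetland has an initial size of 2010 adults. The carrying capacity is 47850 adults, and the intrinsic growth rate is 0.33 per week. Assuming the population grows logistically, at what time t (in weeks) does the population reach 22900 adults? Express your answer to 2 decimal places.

A = (K − N₀)/N₀ = (47850 − 2010)/2010 = 22.806.
Solve 47850/(1 + 22.806·e^(−0.33t)) = 22900: 1 + 22.806·e^(−0.33t) = 2.0895, so e^(−0.33t) = 0.0477734.
−0.33·t = ln(0.0477734) = -3.0413, so t = 3.0413/0.33 = 9.216.

9.22 weeks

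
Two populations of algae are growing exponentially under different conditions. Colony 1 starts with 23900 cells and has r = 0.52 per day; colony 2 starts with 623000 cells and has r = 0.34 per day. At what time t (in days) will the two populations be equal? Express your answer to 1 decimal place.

Set 23900·e^(0.52t) = 623000·e^(0.34t).
e^((0.52 − 0.34)t) = 623000/23900 → e^(0.18·t) = 26.067.
0.18·t = ln(26.067) = 3.2607, so t = 3.2607/0.18 = 18.115.

18.1 days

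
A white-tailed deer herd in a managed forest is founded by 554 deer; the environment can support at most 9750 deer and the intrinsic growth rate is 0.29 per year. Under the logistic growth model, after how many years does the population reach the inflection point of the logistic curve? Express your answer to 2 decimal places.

9.69 years

Logistic growth is fastest at N = K/2 = 4875.
A = (K − N₀)/N₀ = 16.599. Set K/(1 + A·e^(−rt)) = K/2 → A·e^(−rt) = 1.
e^(−0.29t) = 1/16.599 = 0.0602436, so t = ln(16.599)/0.29 = 2.8094/0.29 = 9.6874.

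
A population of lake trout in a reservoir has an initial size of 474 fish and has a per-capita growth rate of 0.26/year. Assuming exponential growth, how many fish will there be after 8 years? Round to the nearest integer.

3794 fish

N(t) = N₀·e^(rt) = 474 × e^(0.26×8) = 474 × e^2.08.
e^2.08 ≈ 8.0045, so N ≈ 474 × 8.0045 = 3794.12.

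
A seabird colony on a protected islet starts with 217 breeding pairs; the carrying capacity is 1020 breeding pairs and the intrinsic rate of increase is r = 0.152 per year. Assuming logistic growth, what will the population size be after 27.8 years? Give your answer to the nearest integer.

968 breeding pairs

A = (K − N₀)/N₀ = (1020 − 217)/217 = 3.7005.
N(t) = K/(1 + A·e^(−rt)) = 1020/(1 + 3.7005×e^(−0.152×27.8)).
e^(−4.226) = 0.014617; denominator = 1 + 3.7005×0.014617 = 1.0541.
N = 1020/1.0541 = 967.661.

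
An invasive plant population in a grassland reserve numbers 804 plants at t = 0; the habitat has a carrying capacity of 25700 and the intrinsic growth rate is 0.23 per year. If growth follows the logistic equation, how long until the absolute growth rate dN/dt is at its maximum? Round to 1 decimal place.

Logistic growth is fastest at N = K/2 = 12850.
A = (K − N₀)/N₀ = 30.965. Set K/(1 + A·e^(−rt)) = K/2 → A·e^(−rt) = 1.
e^(−0.23t) = 1/30.965 = 0.0322943, so t = ln(30.965)/0.23 = 3.4329/0.23 = 14.925.

14.9 years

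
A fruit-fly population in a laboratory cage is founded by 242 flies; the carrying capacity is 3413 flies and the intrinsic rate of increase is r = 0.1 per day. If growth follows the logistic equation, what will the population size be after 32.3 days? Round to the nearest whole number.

A = (K − N₀)/N₀ = (3413 − 242)/242 = 13.103.
N(t) = K/(1 + A·e^(−rt)) = 3413/(1 + 13.103×e^(−0.1×32.3)).
e^(−3.23) = 0.039557; denominator = 1 + 13.103×0.039557 = 1.5183.
N = 3413/1.5183 = 2247.86.

2248 flies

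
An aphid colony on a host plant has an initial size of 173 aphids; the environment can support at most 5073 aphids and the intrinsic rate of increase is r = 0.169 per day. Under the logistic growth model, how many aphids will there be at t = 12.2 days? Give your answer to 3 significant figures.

A = (K − N₀)/N₀ = (5073 − 173)/173 = 28.324.
N(t) = K/(1 + A·e^(−rt)) = 5073/(1 + 28.324×e^(−0.169×12.2)).
e^(−2.062) = 0.12722; denominator = 1 + 28.324×0.12722 = 4.6035.
N = 5073/4.6035 = 1101.99.

1100 aphids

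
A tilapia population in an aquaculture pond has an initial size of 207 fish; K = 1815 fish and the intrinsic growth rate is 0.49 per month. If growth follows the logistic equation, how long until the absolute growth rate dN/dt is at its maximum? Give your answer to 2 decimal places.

Logistic growth is fastest at N = K/2 = 907.5.
A = (K − N₀)/N₀ = 7.7681. Set K/(1 + A·e^(−rt)) = K/2 → A·e^(−rt) = 1.
e^(−0.49t) = 1/7.7681 = 0.128731, so t = ln(7.7681)/0.49 = 2.05/0.49 = 4.1837.

4.18 months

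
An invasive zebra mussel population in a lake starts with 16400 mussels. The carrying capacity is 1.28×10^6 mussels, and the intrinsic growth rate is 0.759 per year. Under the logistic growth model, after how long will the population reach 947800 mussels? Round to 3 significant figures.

7.11 years

A = (K − N₀)/N₀ = (1.28×10^6 − 16400)/16400 = 77.049.
Solve 1.28×10^6/(1 + 77.049·e^(−0.759t)) = 947800: 1 + 77.049·e^(−0.759t) = 1.3505, so e^(−0.759t) = 0.00454901.
−0.759·t = ln(0.00454901) = -5.3928, so t = 5.3928/0.759 = 7.1052.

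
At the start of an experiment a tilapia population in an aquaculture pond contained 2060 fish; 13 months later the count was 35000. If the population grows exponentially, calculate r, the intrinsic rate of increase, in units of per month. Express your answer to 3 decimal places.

0.218 per month

From N(t) = N₀·e^(rt): e^(r·13) = 35000/2060 = 16.99.
r·13 = ln(16.99) = 2.8326, so r = 2.8326/13 = 0.2179.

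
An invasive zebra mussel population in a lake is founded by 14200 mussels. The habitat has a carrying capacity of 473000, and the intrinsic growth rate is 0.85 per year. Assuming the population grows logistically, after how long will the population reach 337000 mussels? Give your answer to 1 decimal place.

A = (K − N₀)/N₀ = (473000 − 14200)/14200 = 32.31.
Solve 473000/(1 + 32.31·e^(−0.85t)) = 337000: 1 + 32.31·e^(−0.85t) = 1.4036, so e^(−0.85t) = 0.0124903.
−0.85·t = ln(0.0124903) = -4.3828, so t = 4.3828/0.85 = 5.1562.

5.2 years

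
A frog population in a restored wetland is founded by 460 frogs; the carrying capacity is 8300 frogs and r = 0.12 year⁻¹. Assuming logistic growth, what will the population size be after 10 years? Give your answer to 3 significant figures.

1350 frogs

A = (K − N₀)/N₀ = (8300 − 460)/460 = 17.043.
N(t) = K/(1 + A·e^(−rt)) = 8300/(1 + 17.043×e^(−0.12×10)).
e^(−1.2) = 0.30119; denominator = 1 + 17.043×0.30119 = 6.1334.
N = 8300/6.1334 = 1353.25.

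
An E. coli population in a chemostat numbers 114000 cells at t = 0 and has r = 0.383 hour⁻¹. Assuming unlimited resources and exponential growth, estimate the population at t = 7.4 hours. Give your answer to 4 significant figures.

1940000 cells

N(t) = N₀·e^(rt) = 114000 × e^(0.383×7.4) = 114000 × e^2.834.
e^2.834 ≈ 17.017, so N ≈ 114000 × 17.017 = 1.939913×10^6.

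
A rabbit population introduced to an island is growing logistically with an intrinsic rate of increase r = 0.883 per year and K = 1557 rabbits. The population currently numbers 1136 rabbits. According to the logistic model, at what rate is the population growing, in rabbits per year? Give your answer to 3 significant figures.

dN/dt = rN(1 − N/K) = 0.883 × 1136 × (1 − 1136/1557).
1 − 1136/1557 = 0.27039; dN/dt = 0.883 × 1136 × 0.27039 = 271.23.

271 rabbits per year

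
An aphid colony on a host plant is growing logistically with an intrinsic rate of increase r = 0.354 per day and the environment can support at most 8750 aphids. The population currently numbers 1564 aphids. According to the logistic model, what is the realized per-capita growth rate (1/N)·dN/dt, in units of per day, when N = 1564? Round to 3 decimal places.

(1/N)·dN/dt = r(1 − N/K) = 0.354 × (1 − 1564/8750).
= 0.354 × 0.82126 = 0.29073.

0.291 per day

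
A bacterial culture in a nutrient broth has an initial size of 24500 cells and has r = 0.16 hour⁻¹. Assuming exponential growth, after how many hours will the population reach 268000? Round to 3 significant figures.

15.0 hours

Set N₀·e^(rt) = 268000: e^(0.16·t) = 268000/24500 = 10.939.
0.16·t = ln(10.939) = 2.3923, so t = 2.3923/0.16 = 14.952.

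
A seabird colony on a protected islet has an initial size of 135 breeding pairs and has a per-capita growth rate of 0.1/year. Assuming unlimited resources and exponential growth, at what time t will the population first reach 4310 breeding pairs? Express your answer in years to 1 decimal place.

34.6 years

Set N₀·e^(rt) = 4310: e^(0.1·t) = 4310/135 = 31.926.
0.1·t = ln(31.926) = 3.4634, so t = 3.4634/0.1 = 34.634.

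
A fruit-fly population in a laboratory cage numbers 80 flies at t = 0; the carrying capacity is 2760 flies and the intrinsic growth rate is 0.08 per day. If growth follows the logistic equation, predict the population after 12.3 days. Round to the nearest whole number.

204 flies

A = (K − N₀)/N₀ = (2760 − 80)/80 = 33.5.
N(t) = K/(1 + A·e^(−rt)) = 2760/(1 + 33.5×e^(−0.08×12.3)).
e^(−0.984) = 0.37381; denominator = 1 + 33.5×0.37381 = 13.523.
N = 2760/13.523 = 204.101.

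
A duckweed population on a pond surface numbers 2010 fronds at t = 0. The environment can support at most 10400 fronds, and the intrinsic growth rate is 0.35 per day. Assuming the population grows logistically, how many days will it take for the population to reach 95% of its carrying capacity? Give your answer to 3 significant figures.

12.5 days

A = (K − N₀)/N₀ = (10400 − 2010)/2010 = 4.1741.
Solve 10400/(1 + 4.1741·e^(−0.35t)) = 9880: 1 + 4.1741·e^(−0.35t) = 1.0526, so e^(−0.35t) = 0.012609.
−0.35·t = ln(0.012609) = -4.3733, so t = 4.3733/0.35 = 12.495.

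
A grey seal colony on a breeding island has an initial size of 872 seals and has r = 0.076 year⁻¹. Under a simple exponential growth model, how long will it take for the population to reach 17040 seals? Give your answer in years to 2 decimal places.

Set N₀·e^(rt) = 17040: e^(0.076·t) = 17040/872 = 19.541.
0.076·t = ln(19.541) = 2.9725, so t = 2.9725/0.076 = 39.112.

39.11 years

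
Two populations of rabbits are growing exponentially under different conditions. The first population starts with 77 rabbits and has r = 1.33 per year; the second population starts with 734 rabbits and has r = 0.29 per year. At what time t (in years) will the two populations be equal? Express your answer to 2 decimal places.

Set 77·e^(1.33t) = 734·e^(0.29t).
e^((1.33 − 0.29)t) = 734/77 → e^(1.04·t) = 9.5325.
1.04·t = ln(9.5325) = 2.2547, so t = 2.2547/1.04 = 2.168.

2.17 years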